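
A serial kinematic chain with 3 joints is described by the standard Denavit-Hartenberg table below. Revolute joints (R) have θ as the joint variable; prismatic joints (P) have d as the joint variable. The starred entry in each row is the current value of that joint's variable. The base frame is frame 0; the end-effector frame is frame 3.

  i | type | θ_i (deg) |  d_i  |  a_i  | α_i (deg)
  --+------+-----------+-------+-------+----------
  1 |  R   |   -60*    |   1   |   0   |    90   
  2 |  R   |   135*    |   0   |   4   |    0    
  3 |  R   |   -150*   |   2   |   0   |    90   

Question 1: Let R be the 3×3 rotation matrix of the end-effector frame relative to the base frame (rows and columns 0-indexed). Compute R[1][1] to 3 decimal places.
End-effector y-axis (col 1 of R) = (-0.8660,-0.5000,0.0000)
R[1][1] = -0.5000

-0.500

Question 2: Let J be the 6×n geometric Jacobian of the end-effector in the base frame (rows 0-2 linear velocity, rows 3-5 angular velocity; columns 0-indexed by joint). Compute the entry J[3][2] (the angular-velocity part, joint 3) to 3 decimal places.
axis z_2 = (-0.8660,-0.5000,0.0000); lever o_n−o_2 = (-1.7321,-1.0000,0.0000)
cross product → J_v[:, 2] = (0.0000,-0.0000,0.0000)
J_ω[:, 2] = z_2
entry J[3][2] = -0.8660

-0.866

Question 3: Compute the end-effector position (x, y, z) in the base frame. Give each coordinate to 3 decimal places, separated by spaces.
after link 1: o_1 = (0.0000, 0.0000, 1.0000)
after link 2: o_2 = (-1.4142, 2.4495, 3.8284)
after link 3: o_3 = (-3.1463, 1.4495, 3.8284)

-3.146 1.449 3.828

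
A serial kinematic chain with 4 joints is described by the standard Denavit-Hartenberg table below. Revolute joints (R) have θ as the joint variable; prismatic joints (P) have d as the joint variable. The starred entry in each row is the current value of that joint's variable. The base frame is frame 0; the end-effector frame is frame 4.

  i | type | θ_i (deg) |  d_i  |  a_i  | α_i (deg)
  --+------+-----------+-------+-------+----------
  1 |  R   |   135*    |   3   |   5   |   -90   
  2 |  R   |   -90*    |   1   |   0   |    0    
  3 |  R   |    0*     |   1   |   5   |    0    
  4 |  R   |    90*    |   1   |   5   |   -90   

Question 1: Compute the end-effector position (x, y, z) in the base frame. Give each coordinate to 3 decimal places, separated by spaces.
-9.192 4.950 8.000

after link 1: o_1 = (-3.5355, 3.5355, 3.0000)
after link 2: o_2 = (-4.2426, 2.8284, 3.0000)
after link 3: o_3 = (-4.9497, 2.1213, 8.0000)
after link 4: o_4 = (-9.1924, 4.9497, 8.0000)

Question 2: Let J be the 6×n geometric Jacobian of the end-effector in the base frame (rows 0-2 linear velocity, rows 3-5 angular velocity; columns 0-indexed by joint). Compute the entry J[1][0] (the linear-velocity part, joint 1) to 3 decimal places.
axis z_0 = ẑ; lever o_n−o_0 = (-9.1924,4.9497,8.0000)
cross product → J_v[:, 0] = (-4.9497,-9.1924,0.0000)
J_ω[:, 0] = z_0
entry J[1][0] = -9.1924

-9.192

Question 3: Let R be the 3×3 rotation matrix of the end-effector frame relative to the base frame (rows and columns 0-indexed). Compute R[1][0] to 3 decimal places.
0.707

End-effector x-axis (col 0 of R) = (-0.7071,0.7071,0.0000)
R[1][0] = 0.7071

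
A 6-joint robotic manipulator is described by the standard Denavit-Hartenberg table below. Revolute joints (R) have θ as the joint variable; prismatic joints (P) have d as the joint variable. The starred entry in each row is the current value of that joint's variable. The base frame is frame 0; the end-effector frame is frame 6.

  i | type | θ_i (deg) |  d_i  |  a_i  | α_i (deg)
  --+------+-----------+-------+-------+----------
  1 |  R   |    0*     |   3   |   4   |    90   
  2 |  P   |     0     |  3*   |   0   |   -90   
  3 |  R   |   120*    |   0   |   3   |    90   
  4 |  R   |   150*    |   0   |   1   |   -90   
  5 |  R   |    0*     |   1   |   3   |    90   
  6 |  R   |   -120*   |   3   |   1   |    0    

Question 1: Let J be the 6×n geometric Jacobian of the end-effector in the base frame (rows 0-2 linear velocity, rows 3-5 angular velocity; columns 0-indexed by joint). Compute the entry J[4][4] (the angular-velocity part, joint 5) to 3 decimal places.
axis z_4 = (0.2500,-0.4330,-0.8660); lever o_n−o_4 = (3.7141,-0.4330,1.1340)
cross product → J_v[:, 4] = (-0.8660,-3.5000,1.5000)
J_ω[:, 4] = z_4
entry J[4][4] = -0.4330

-0.433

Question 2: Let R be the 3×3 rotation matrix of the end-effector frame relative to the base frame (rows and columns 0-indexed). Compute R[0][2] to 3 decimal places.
End-effector z-axis (col 2 of R) = (0.8660,0.5000,0.0000)
R[0][2] = 0.8660

0.866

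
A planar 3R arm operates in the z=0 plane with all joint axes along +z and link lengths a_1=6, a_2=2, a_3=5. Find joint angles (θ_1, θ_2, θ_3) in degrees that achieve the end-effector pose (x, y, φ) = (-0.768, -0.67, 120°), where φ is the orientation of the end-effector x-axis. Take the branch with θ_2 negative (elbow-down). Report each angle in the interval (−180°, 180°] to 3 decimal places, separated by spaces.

-51.788 -119.997 -68.215

wrist centre = target − a_3·(cos φ, sin φ) = (1.7320, -5.0001)
cos θ_2 = (28.0011−6²−2²)/(2·6·2) = -0.5000; θ_2 = -119.9970° (elbow-down)
β = atan2(-5.0001,1.7320) = -70.8944°; ψ = atan2(-1.7321,5.0001) = -19.1068°
θ_1 = β − ψ = -51.7875°
θ_3 = φ − θ_1 − θ_2 = -68.2155° (wrapped to (-180°,180°])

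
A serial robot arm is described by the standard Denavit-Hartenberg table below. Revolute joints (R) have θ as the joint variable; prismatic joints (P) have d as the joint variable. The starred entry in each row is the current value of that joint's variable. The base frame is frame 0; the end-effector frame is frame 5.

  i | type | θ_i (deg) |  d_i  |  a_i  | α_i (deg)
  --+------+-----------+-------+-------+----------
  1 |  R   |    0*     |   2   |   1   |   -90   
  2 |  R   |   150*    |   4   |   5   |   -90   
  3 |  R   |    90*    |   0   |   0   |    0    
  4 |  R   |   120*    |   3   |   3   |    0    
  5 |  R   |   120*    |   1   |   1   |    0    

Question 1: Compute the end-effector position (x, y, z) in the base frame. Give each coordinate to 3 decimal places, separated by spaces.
-3.830 6.000 3.830

after link 1: o_1 = (1.0000, 0.0000, 2.0000)
after link 2: o_2 = (-3.3301, 4.0000, -0.5000)
after link 3: o_3 = (-3.3301, 4.0000, -0.5000)
after link 4: o_4 = (-2.5801, 5.5000, 3.3971)
after link 5: o_5 = (-3.8301, 6.0000, 3.8301)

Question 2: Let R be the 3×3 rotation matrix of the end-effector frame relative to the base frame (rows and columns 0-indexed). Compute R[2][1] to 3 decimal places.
-0.250

End-effector y-axis (col 1 of R) = (-0.4330,-0.8660,-0.2500)
R[2][1] = -0.2500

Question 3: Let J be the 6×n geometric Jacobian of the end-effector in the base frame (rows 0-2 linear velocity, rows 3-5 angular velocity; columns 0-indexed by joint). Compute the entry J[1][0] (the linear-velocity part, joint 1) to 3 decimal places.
-3.830

axis z_0 = ẑ; lever o_n−o_0 = (-3.8301,6.0000,3.8301)
cross product → J_v[:, 0] = (-6.0000,-3.8301,0.0000)
J_ω[:, 0] = z_0
entry J[1][0] = -3.8301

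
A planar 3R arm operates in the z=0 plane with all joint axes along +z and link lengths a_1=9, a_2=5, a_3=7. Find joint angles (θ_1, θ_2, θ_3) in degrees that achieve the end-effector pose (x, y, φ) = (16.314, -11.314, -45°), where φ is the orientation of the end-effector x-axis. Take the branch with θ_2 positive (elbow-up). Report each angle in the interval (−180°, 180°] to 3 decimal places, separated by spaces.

wrist centre = target − a_3·(cos φ, sin φ) = (11.3643, -6.3643)
cos θ_2 = (169.6499−9²−5²)/(2·9·5) = 0.7072; θ_2 = 44.9907° (elbow-up)
β = atan2(-6.3643,11.3643) = -29.2499°; ψ = atan2(3.5350,12.5361) = 15.7475°
θ_1 = β − ψ = -44.9974°
θ_3 = φ − θ_1 − θ_2 = -44.9933° (wrapped to (-180°,180°])

-44.997 44.991 -44.993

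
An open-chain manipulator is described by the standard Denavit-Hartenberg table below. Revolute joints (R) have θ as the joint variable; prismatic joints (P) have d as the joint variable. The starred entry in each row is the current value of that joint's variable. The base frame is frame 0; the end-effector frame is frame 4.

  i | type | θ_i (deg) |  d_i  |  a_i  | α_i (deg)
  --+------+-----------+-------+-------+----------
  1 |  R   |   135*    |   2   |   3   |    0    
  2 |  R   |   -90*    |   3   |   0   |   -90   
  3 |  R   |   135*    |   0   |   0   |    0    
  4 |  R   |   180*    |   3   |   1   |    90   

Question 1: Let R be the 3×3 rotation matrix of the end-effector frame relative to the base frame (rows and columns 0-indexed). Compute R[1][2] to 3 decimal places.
-0.500

End-effector z-axis (col 2 of R) = (-0.5000,-0.5000,0.7071)
R[1][2] = -0.5000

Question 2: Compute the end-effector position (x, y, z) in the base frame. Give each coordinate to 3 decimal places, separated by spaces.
-3.743 4.743 5.707

after link 1: o_1 = (-2.1213, 2.1213, 2.0000)
after link 2: o_2 = (-2.1213, 2.1213, 5.0000)
after link 3: o_3 = (-2.1213, 2.1213, 5.0000)
after link 4: o_4 = (-3.7426, 4.7426, 5.7071)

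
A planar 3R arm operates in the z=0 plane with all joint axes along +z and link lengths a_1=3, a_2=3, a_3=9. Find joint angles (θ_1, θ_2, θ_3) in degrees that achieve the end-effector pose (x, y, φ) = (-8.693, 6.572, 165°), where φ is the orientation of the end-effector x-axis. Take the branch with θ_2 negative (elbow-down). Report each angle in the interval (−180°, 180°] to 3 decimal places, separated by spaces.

134.996 -90.000 120.005

wrist centre = target − a_3·(cos φ, sin φ) = (0.0003, 4.2426)
cos θ_2 = (17.9999−3²−3²)/(2·3·3) = -0.0000; θ_2 = -90.0003° (elbow-down)
β = atan2(4.2426,0.0003) = 89.9955°; ψ = atan2(-3.0000,3.0000) = -45.0002°
θ_1 = β − ψ = 134.9957°
θ_3 = φ − θ_1 − θ_2 = 120.0047° (wrapped to (-180°,180°])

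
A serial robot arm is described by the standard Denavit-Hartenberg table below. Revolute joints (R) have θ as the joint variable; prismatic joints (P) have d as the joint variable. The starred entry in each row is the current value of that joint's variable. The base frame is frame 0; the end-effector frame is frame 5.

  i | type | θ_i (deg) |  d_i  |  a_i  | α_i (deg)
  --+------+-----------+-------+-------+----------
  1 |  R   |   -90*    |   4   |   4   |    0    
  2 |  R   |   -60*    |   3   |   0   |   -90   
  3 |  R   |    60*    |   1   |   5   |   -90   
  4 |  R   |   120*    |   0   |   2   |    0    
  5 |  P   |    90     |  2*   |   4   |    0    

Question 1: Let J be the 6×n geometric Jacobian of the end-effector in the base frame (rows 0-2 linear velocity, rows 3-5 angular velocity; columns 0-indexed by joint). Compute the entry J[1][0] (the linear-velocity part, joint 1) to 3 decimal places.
axis z_0 = ẑ; lever o_n−o_0 = (1.9019,-4.3660,5.5359)
cross product → J_v[:, 0] = (4.3660,1.9019,-0.0000)
J_ω[:, 0] = z_0
entry J[1][0] = 1.9019

1.902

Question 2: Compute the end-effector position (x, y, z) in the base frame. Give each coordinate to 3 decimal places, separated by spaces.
after link 1: o_1 = (0.0000, -4.0000, 4.0000)
after link 2: o_2 = (0.0000, -4.0000, 7.0000)
after link 3: o_3 = (-1.6651, -6.1160, 2.6699)
after link 4: o_4 = (-2.0981, -4.3660, 3.5359)
after link 5: o_5 = (1.9019, -4.3660, 5.5359)

1.902 -4.366 5.536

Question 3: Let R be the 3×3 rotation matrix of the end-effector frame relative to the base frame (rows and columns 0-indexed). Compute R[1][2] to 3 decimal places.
End-effector z-axis (col 2 of R) = (0.7500,0.4330,-0.5000)
R[1][2] = 0.4330

0.433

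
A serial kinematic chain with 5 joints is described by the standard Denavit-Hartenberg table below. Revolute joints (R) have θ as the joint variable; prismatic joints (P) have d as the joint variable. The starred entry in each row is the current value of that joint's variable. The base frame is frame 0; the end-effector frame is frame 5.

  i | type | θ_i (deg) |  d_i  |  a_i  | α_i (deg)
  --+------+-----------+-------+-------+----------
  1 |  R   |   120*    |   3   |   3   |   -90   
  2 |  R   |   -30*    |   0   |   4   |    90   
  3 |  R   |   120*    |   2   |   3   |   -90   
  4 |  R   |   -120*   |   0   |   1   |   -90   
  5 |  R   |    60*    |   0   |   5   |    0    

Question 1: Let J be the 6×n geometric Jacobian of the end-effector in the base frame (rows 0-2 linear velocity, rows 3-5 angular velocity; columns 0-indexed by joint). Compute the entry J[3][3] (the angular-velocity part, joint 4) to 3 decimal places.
0.808

axis z_3 = (0.8080,-0.3995,-0.4330); lever o_n−o_3 = (-1.8074,1.8315,4.9375)
cross product → J_v[:, 3] = (-1.1796,-3.2069,0.7578)
J_ω[:, 3] = z_3
entry J[3][3] = 0.8080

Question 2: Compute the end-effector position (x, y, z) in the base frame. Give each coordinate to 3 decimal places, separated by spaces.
after link 1: o_1 = (-1.5000, 2.5981, 3.0000)
after link 2: o_2 = (-3.2321, 5.5981, 5.0000)
after link 3: o_3 = (-4.3325, 2.3080, 5.9821)
after link 4: o_4 = (-3.8493, 2.3370, 6.8571)
after link 5: o_5 = (-6.1399, 4.1395, 10.9196)

-6.140 4.140 10.920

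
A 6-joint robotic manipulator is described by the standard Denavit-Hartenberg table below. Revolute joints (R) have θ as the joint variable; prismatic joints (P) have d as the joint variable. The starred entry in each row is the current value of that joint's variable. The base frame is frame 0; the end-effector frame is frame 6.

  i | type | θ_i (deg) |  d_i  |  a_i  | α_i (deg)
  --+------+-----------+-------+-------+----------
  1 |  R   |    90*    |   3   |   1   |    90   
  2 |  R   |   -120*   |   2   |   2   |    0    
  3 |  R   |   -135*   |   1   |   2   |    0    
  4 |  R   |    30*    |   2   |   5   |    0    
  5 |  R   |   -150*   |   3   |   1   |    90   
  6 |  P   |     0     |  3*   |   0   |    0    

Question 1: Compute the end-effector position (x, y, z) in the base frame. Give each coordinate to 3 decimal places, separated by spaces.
after link 1: o_1 = (0.0000, 1.0000, 3.0000)
after link 2: o_2 = (2.0000, 0.0000, 1.2679)
after link 3: o_3 = (3.0000, -0.5176, 3.1998)
after link 4: o_4 = (5.0000, -4.0532, 6.7353)
after link 5: o_5 = (8.0000, -3.0872, 6.4765)
after link 6: o_6 = (8.0000, -3.8637, 3.5787)

8.000 -3.864 3.579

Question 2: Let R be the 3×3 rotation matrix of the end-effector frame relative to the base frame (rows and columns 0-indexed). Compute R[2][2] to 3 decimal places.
-0.966

End-effector z-axis (col 2 of R) = (0.0000,-0.2588,-0.9659)
R[2][2] = -0.9659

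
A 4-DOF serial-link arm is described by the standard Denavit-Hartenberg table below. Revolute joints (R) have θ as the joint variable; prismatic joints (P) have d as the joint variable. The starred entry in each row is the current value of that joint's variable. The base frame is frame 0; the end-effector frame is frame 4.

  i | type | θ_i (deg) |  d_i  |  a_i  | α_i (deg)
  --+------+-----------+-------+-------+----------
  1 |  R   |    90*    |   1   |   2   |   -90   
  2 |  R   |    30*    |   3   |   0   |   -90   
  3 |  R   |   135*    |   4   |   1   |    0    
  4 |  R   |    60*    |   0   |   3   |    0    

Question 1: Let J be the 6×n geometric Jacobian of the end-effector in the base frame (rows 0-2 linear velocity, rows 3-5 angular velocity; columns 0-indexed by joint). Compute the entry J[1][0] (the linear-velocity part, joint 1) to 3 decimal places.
axis z_0 = ẑ; lever o_n−o_0 = (-3.0694,-3.1219,-0.6617)
cross product → J_v[:, 0] = (3.1219,-3.0694,0.0000)
J_ω[:, 0] = z_0
entry J[1][0] = -3.0694

-3.069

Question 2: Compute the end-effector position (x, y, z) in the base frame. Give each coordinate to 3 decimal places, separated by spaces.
after link 1: o_1 = (0.0000, 2.0000, 1.0000)
after link 2: o_2 = (-3.0000, 2.0000, 1.0000)
after link 3: o_3 = (-2.2929, -0.6124, -2.1105)
after link 4: o_4 = (-3.0694, -3.1219, -0.6617)

-3.069 -3.122 -0.662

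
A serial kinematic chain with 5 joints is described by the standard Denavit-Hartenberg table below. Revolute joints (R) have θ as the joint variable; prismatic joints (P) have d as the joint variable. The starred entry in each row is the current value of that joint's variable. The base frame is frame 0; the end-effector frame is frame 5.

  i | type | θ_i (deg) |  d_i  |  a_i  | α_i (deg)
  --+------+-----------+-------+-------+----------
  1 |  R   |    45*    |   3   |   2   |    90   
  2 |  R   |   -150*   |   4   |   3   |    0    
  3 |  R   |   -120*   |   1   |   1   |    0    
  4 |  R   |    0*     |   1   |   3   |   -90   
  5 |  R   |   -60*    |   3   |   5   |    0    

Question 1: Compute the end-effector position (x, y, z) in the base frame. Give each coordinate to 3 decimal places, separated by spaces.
4.760 -9.849 8.000

after link 1: o_1 = (1.4142, 1.4142, 3.0000)
after link 2: o_2 = (2.4055, -3.2513, 1.5000)
after link 3: o_3 = (3.1126, -3.9584, 2.5000)
after link 4: o_4 = (3.8197, -4.6655, 5.5000)
after link 5: o_5 = (4.7603, -9.8487, 8.0000)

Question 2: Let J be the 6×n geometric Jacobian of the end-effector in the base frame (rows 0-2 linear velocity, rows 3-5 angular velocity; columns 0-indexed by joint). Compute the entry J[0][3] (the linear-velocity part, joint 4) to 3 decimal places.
axis z_3 = (0.7071,-0.7071,0.0000); lever o_n−o_3 = (1.6476,-5.8903,5.5000)
cross product → J_v[:, 3] = (-3.8891,-3.8891,-3.0000)
J_ω[:, 3] = z_3
entry J[0][3] = -3.8891

-3.889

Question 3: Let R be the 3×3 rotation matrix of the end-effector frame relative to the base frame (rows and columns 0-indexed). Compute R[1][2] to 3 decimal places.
-0.707

End-effector z-axis (col 2 of R) = (-0.7071,-0.7071,-0.0000)
R[1][2] = -0.7071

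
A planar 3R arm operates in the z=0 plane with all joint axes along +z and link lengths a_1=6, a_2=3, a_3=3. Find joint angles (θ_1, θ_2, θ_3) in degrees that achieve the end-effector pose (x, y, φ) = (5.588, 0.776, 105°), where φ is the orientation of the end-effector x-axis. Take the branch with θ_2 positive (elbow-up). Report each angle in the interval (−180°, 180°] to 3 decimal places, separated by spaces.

-45.000 89.987 60.013

wrist centre = target − a_3·(cos φ, sin φ) = (6.3645, -2.1218)
cos θ_2 = (45.0083−6²−3²)/(2·6·3) = 0.0002; θ_2 = 89.9869° (elbow-up)
β = atan2(-2.1218,6.3645) = -18.4373°; ψ = atan2(3.0000,6.0007) = 26.5624°
θ_1 = β − ψ = -44.9997°
θ_3 = φ − θ_1 − θ_2 = 60.0129° (wrapped to (-180°,180°])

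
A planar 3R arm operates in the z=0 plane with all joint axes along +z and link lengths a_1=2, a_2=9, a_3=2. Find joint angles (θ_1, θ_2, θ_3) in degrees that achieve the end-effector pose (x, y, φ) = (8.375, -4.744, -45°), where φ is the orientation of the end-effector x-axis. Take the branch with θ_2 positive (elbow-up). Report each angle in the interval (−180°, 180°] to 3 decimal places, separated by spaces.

-150.015 135.009 -29.994

wrist centre = target − a_3·(cos φ, sin φ) = (6.9608, -3.3298)
cos θ_2 = (59.5400−2²−9²)/(2·2·9) = -0.7072; θ_2 = 135.0093° (elbow-up)
β = atan2(-3.3298,6.9608) = -25.5648°; ψ = atan2(6.3629,-4.3650) = 124.4503°
θ_1 = β − ψ = -150.0150°
θ_3 = φ − θ_1 − θ_2 = -29.9943° (wrapped to (-180°,180°])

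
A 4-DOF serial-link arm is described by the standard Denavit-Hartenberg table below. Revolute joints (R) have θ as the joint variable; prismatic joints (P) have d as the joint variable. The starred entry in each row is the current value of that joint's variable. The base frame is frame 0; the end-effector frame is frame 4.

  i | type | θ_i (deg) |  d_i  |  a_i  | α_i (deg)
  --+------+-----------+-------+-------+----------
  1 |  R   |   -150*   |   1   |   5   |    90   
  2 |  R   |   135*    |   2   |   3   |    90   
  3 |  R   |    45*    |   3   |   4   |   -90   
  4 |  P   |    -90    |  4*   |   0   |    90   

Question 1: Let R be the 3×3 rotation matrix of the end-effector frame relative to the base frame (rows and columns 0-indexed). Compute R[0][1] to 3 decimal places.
-0.787

End-effector y-axis (col 1 of R) = (-0.7866,0.3624,-0.5000)
R[0][1] = -0.7866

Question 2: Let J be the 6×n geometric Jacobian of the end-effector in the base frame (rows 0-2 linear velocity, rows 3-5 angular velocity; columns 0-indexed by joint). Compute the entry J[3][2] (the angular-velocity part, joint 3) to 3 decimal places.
axis z_2 = (-0.6124,-0.3536,0.7071); lever o_n−o_2 = (-4.6655,3.8383,2.1213)
cross product → J_v[:, 2] = (-3.4641,-2.0000,-4.0000)
J_ω[:, 2] = z_2
entry J[3][2] = -0.6124

-0.612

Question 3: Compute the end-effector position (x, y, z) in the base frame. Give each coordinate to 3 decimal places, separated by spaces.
-8.159 4.131 5.243

after link 1: o_1 = (-4.3301, -2.5000, 1.0000)
after link 2: o_2 = (-3.4930, 0.2927, 3.1213)
after link 3: o_3 = (-5.0123, 2.6815, 7.2426)
after link 4: o_4 = (-8.1586, 4.1310, 5.2426)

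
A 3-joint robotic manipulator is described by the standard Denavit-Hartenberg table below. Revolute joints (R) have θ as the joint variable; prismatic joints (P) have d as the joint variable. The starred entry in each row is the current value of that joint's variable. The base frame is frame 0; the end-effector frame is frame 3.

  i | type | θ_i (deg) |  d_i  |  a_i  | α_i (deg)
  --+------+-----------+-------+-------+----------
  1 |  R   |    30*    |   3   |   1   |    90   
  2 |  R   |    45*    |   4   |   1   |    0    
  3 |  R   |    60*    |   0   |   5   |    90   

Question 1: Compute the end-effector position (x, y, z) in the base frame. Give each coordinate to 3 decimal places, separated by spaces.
after link 1: o_1 = (0.8660, 0.5000, 3.0000)
after link 2: o_2 = (3.4784, -2.6105, 3.7071)
after link 3: o_3 = (2.3577, -3.2576, 8.5367)

2.358 -3.258 8.537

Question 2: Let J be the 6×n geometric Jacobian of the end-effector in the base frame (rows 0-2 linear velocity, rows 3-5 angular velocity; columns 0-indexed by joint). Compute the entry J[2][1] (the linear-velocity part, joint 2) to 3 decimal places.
axis z_1 = (0.5000,-0.8660,0.0000); lever o_n−o_1 = (1.4917,-3.7576,5.5367)
cross product → J_v[:, 1] = (-4.7950,-2.7684,-0.5870)
J_ω[:, 1] = z_1
entry J[2][1] = -0.5870

-0.587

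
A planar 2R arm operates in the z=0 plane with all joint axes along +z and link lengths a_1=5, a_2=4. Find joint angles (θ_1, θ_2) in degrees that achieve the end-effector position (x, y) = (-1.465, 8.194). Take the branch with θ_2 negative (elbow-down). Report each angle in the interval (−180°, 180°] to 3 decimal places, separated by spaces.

119.999 -44.993

cos θ_2 = (69.2879−5²−4²)/(2·5·4) = 0.7072; θ_2 = -44.9927° (elbow-down)
β = atan2(8.1940,-1.4650) = 100.1368°; ψ = atan2(-2.8281,7.8288) = -19.8617°
θ_1 = β − ψ = 119.9985°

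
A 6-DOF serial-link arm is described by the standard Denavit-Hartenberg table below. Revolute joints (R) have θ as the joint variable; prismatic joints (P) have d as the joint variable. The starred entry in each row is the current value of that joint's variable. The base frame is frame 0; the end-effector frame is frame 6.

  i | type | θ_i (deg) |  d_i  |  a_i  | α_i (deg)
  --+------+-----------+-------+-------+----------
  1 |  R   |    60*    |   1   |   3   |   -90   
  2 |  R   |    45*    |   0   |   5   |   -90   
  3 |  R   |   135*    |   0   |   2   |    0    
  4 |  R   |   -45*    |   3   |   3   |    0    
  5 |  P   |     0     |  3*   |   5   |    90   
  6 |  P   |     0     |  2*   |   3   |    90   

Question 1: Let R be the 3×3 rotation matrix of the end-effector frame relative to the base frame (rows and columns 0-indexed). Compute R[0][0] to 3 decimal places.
0.866

End-effector x-axis (col 0 of R) = (0.8660,-0.5000,-0.0000)
R[0][0] = 0.8660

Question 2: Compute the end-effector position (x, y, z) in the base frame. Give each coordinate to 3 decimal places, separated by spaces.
12.105 -3.863 -7.192

after link 1: o_1 = (1.5000, 2.5981, 1.0000)
after link 2: o_2 = (3.2678, 5.6599, -2.5355)
after link 3: o_3 = (3.9925, 4.0868, -1.5355)
after link 4: o_4 = (5.5299, 0.7497, -3.6569)
after link 5: o_5 = (8.7994, -3.5874, -5.7782)
after link 6: o_6 = (12.1046, -3.8627, -7.1924)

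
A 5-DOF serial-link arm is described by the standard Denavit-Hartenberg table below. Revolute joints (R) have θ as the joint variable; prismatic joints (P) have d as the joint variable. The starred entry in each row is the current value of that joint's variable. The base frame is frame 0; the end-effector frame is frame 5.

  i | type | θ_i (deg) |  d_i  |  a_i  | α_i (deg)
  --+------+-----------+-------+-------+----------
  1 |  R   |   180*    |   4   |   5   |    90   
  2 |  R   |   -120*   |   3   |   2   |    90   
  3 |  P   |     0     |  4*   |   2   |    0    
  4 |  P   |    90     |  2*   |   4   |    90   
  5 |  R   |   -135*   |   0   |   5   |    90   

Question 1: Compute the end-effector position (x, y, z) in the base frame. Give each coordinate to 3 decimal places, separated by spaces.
-0.866 3.464 1.768

after link 1: o_1 = (-5.0000, 0.0000, 4.0000)
after link 2: o_2 = (-4.0000, 3.0000, 2.2679)
after link 3: o_3 = (0.4641, 3.0000, 2.5359)
after link 4: o_4 = (2.1962, 7.0000, 3.5359)
after link 5: o_5 = (-0.8657, 3.4645, 1.7681)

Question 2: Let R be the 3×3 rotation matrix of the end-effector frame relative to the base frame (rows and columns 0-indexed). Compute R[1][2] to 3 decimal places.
End-effector z-axis (col 2 of R) = (0.6124,-0.7071,0.3536)
R[1][2] = -0.7071

-0.707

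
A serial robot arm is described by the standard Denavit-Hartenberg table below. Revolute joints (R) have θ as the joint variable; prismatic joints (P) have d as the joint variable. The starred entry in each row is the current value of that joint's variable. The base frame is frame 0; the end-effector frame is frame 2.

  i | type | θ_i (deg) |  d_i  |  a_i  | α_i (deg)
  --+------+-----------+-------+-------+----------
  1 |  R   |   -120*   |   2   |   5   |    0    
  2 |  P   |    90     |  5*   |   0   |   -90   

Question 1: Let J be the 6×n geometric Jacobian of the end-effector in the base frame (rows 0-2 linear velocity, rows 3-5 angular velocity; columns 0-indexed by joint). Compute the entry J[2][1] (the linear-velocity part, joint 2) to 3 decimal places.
prismatic axis z_1 = (0.0000,0.0000,1.0000)
J_v[:, 1] = z_1; J_ω[:, 1] = (0,0,0)
entry J[2][1] = 1.0000

1.000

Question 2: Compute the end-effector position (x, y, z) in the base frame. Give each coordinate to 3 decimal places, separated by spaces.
after link 1: o_1 = (-2.5000, -4.3301, 2.0000)
after link 2: o_2 = (-2.5000, -4.3301, 7.0000)

-2.500 -4.330 7.000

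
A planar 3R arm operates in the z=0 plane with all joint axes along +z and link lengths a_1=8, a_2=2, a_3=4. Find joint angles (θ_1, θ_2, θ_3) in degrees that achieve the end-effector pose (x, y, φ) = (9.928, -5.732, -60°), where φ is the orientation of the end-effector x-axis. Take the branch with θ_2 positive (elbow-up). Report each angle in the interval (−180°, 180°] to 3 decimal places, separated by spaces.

wrist centre = target − a_3·(cos φ, sin φ) = (7.9280, -2.2679)
cos θ_2 = (67.9965−8²−2²)/(2·8·2) = -0.0001; θ_2 = 90.0062° (elbow-up)
β = atan2(-2.2679,7.9280) = -15.9638°; ψ = atan2(2.0000,7.9998) = 14.0366°
θ_1 = β − ψ = -30.0004°
θ_3 = φ − θ_1 − θ_2 = -120.0058° (wrapped to (-180°,180°])

-30.000 90.006 -120.006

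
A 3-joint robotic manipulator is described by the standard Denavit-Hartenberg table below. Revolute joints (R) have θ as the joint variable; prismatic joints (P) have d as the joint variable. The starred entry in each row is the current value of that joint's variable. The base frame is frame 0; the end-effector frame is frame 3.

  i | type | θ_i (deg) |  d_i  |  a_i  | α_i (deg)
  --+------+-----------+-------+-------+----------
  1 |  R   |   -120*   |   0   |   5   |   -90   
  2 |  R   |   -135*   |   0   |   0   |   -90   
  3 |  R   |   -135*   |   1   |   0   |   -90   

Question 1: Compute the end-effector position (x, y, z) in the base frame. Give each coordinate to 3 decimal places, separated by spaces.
after link 1: o_1 = (-2.5000, -4.3301, 0.0000)
after link 2: o_2 = (-2.5000, -4.3301, 0.0000)
after link 3: o_3 = (-2.8536, -4.9425, 0.7071)

-2.854 -4.942 0.707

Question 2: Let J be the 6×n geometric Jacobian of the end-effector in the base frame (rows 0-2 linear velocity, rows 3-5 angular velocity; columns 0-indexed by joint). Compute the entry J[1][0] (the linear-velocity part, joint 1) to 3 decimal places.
-2.854

axis z_0 = ẑ; lever o_n−o_0 = (-2.8536,-4.9425,0.7071)
cross product → J_v[:, 0] = (4.9425,-2.8536,0.0000)
J_ω[:, 0] = z_0
entry J[1][0] = -2.8536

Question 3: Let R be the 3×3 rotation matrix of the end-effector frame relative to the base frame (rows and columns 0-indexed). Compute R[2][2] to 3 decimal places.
End-effector z-axis (col 2 of R) = (0.8624,0.0795,0.5000)
R[2][2] = 0.5000

0.500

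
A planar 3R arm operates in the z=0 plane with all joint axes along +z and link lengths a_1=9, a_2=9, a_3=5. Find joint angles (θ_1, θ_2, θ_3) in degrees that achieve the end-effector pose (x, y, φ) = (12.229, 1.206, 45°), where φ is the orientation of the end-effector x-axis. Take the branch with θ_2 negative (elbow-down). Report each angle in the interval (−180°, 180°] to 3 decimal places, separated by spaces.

44.999 -119.999 120.000

wrist centre = target − a_3·(cos φ, sin φ) = (8.6935, -2.3295)
cos θ_2 = (81.0031−9²−9²)/(2·9·9) = -0.5000; θ_2 = -119.9987° (elbow-down)
β = atan2(-2.3295,8.6935) = -15.0008°; ψ = atan2(-7.7943,4.5002) = -59.9994°
θ_1 = β − ψ = 44.9986°
θ_3 = φ − θ_1 − θ_2 = 120.0001° (wrapped to (-180°,180°])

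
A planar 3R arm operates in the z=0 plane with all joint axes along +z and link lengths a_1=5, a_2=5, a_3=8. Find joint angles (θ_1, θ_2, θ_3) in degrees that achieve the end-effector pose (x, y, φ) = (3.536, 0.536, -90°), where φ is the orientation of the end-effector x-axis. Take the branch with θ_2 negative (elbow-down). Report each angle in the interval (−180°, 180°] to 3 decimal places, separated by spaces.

wrist centre = target − a_3·(cos φ, sin φ) = (3.5360, 8.5360)
cos θ_2 = (85.3666−5²−5²)/(2·5·5) = 0.7073; θ_2 = -44.9818° (elbow-down)
β = atan2(8.5360,3.5360) = 67.4984°; ψ = atan2(-3.5344,8.5367) = -22.4909°
θ_1 = β − ψ = 89.9893°
θ_3 = φ − θ_1 − θ_2 = -135.0076° (wrapped to (-180°,180°])

89.989 -44.982 -135.008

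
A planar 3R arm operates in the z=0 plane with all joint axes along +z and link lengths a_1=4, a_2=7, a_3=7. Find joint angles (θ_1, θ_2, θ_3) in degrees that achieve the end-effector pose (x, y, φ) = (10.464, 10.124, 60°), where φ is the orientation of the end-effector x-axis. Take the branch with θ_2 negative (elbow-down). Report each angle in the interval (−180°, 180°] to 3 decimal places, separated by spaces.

90.512 -90.004 59.493

wrist centre = target − a_3·(cos φ, sin φ) = (6.9640, 4.0618)
cos θ_2 = (64.9957−4²−7²)/(2·4·7) = -0.0001; θ_2 = -90.0044° (elbow-down)
β = atan2(4.0618,6.9640) = 30.2533°; ψ = atan2(-7.0000,3.9995) = -60.2584°
θ_1 = β − ψ = 90.5117°
θ_3 = φ − θ_1 − θ_2 = 59.4927° (wrapped to (-180°,180°])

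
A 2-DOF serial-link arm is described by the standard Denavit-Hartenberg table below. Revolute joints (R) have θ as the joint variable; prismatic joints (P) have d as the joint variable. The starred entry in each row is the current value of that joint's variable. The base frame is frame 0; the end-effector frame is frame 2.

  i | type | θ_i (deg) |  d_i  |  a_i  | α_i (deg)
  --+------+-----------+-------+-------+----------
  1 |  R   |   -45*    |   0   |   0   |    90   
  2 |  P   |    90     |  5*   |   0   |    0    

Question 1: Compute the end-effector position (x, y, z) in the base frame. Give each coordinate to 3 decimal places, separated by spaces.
-3.536 -3.536 0.000

after link 1: o_1 = (0.0000, 0.0000, 0.0000)
after link 2: o_2 = (-3.5355, -3.5355, 0.0000)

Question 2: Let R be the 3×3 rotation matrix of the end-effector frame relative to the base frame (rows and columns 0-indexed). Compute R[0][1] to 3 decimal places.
-0.707

End-effector y-axis (col 1 of R) = (-0.7071,0.7071,0.0000)
R[0][1] = -0.7071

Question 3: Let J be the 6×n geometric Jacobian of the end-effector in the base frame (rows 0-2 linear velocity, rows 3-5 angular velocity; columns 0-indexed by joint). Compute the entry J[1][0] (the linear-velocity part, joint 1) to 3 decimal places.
axis z_0 = ẑ; lever o_n−o_0 = (-3.5355,-3.5355,0.0000)
cross product → J_v[:, 0] = (3.5355,-3.5355,0.0000)
J_ω[:, 0] = z_0
entry J[1][0] = -3.5355

-3.536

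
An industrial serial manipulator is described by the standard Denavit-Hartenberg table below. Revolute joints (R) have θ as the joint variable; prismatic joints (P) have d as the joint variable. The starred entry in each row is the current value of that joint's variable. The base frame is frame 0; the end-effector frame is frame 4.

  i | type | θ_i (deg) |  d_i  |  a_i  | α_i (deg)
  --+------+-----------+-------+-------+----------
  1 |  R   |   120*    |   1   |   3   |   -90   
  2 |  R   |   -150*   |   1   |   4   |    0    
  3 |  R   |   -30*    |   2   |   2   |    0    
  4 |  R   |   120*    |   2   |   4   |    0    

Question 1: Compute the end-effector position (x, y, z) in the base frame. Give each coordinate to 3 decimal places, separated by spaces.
after link 1: o_1 = (-1.5000, 2.5981, 1.0000)
after link 2: o_2 = (-0.6340, -0.9019, 3.0000)
after link 3: o_3 = (-1.3660, -3.6340, 3.0000)
after link 4: o_4 = (-4.0981, -2.9019, 6.4641)

-4.098 -2.902 6.464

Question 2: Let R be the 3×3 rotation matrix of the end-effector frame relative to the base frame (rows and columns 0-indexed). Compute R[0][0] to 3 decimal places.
-0.250

End-effector x-axis (col 0 of R) = (-0.2500,0.4330,0.8660)
R[0][0] = -0.2500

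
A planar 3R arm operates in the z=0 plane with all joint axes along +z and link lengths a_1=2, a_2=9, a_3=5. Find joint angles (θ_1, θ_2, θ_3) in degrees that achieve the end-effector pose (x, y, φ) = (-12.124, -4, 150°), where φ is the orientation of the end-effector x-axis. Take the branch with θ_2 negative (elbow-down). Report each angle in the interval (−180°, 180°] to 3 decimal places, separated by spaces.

wrist centre = target − a_3·(cos φ, sin φ) = (-7.7939, -6.5000)
cos θ_2 = (102.9945−2²−9²)/(2·2·9) = 0.4998; θ_2 = -60.0102° (elbow-down)
β = atan2(-6.5000,-7.7939) = -140.1723°; ψ = atan2(-7.7950,6.4986) = -50.1825°
θ_1 = β − ψ = -89.9898°
θ_3 = φ − θ_1 − θ_2 = -60.0000° (wrapped to (-180°,180°])

-89.990 -60.010 -60.000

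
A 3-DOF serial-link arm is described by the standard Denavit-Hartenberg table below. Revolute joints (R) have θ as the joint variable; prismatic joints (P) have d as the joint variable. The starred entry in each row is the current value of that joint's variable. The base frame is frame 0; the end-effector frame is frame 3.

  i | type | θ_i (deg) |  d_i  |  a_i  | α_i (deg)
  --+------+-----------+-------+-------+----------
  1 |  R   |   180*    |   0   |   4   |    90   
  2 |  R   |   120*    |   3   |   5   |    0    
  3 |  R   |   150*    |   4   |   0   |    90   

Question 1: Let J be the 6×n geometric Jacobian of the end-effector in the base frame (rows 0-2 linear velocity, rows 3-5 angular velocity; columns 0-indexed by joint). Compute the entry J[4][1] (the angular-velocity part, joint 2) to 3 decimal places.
axis z_1 = (0.0000,1.0000,0.0000); lever o_n−o_1 = (2.5000,7.0000,4.3301)
cross product → J_v[:, 1] = (4.3301,-0.0000,-2.5000)
J_ω[:, 1] = z_1
entry J[4][1] = 1.0000

1.000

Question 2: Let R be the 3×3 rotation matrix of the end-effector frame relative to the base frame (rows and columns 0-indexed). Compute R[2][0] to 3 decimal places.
-1.000

End-effector x-axis (col 0 of R) = (0.0000,0.0000,-1.0000)
R[2][0] = -1.0000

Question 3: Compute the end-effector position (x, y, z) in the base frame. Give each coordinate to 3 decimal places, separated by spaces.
after link 1: o_1 = (-4.0000, 0.0000, 0.0000)
after link 2: o_2 = (-1.5000, 3.0000, 4.3301)
after link 3: o_3 = (-1.5000, 7.0000, 4.3301)

-1.500 7.000 4.330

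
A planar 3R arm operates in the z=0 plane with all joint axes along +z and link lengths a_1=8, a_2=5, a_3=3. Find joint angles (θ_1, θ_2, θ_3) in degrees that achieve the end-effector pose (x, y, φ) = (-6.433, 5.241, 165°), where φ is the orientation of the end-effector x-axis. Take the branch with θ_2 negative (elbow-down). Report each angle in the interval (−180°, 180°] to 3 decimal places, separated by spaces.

166.750 -135.002 133.251

wrist centre = target − a_3·(cos φ, sin φ) = (-3.5352, 4.4645)
cos θ_2 = (32.4299−8²−5²)/(2·8·5) = -0.7071; θ_2 = -135.0015° (elbow-down)
β = atan2(4.4645,-3.5352) = 128.3737°; ψ = atan2(-3.5354,4.4644) = -38.3765°
θ_1 = β − ψ = 166.7503°
θ_3 = φ − θ_1 − θ_2 = 133.2513° (wrapped to (-180°,180°])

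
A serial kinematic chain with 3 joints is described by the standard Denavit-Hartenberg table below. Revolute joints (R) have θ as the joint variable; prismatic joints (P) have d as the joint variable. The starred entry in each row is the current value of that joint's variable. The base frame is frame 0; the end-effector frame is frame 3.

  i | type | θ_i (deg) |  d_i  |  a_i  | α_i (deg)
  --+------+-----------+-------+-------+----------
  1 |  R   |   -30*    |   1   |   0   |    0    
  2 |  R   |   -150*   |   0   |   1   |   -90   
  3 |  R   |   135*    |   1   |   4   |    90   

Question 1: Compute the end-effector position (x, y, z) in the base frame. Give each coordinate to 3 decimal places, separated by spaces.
1.828 -1.000 -1.828

after link 1: o_1 = (0.0000, 0.0000, 1.0000)
after link 2: o_2 = (-1.0000, 0.0000, 1.0000)
after link 3: o_3 = (1.8284, -1.0000, -1.8284)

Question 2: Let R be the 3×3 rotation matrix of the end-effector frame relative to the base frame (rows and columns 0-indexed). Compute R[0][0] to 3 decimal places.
0.707

End-effector x-axis (col 0 of R) = (0.7071,-0.0000,-0.7071)
R[0][0] = 0.7071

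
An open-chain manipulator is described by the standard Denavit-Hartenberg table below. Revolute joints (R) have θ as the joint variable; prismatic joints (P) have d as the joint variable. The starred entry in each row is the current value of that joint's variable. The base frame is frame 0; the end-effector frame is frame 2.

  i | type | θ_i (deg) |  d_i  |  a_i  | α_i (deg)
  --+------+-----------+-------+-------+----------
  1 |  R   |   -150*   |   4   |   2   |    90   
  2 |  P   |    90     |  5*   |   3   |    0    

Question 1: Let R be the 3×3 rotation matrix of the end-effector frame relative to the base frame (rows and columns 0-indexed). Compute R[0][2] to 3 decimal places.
-0.500

End-effector z-axis (col 2 of R) = (-0.5000,0.8660,0.0000)
R[0][2] = -0.5000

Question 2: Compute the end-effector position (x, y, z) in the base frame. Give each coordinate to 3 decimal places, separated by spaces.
after link 1: o_1 = (-1.7321, -1.0000, 4.0000)
after link 2: o_2 = (-4.2321, 3.3301, 7.0000)

-4.232 3.330 7.000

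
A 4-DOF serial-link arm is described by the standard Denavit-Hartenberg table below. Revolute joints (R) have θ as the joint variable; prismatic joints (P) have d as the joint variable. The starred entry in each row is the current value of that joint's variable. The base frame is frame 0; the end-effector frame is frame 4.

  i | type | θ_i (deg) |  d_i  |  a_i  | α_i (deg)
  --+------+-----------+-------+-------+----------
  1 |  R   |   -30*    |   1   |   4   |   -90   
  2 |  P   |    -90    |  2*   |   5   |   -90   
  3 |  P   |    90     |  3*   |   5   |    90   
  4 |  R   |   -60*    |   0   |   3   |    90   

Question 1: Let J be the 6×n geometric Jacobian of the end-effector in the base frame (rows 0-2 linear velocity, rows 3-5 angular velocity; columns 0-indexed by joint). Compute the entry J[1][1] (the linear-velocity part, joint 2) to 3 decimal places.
0.866

prismatic axis z_1 = (0.5000,0.8660,0.0000)
J_v[:, 1] = z_1; J_ω[:, 1] = (0,0,0)
entry J[1][1] = 0.8660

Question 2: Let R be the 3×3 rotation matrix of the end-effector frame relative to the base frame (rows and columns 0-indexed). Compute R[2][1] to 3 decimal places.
End-effector y-axis (col 1 of R) = (0.0000,-0.0000,1.0000)
R[2][1] = 1.0000

1.000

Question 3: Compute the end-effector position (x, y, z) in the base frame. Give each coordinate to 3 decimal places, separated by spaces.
after link 1: o_1 = (3.4641, -2.0000, 1.0000)
after link 2: o_2 = (4.4641, -0.2679, 6.0000)
after link 3: o_3 = (4.5622, -6.0981, 6.0000)
after link 4: o_4 = (1.5622, -6.0981, 6.0000)

1.562 -6.098 6.000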